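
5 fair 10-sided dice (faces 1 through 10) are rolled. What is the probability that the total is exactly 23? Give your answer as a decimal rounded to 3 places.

There are 10^5 = 100000 equally likely outcomes.
The number of ordered 5-tuples from {1,…,10} summing to 23 is 4840.
P(sum = 23) = 4840/100000 = 121/2500 ≈ 0.048.

0.048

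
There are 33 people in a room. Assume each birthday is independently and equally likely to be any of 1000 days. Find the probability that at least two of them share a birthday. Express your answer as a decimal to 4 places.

0.4136

It's easier to compute the probability that all 33 are distinct.
P(all distinct) = 1000/1000 · 999/1000 · ··· · 968/1000 ≈ 0.5864.
So the probability of at least one match is 1 − 0.5864 = 0.4136.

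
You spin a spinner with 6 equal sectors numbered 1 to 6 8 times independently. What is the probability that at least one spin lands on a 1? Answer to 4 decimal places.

0.7674

P(no spin lands on a 1) = (5/6)^8 ≈ 0.2326.
P(at least one) = 1 − 0.2326 = 0.7674.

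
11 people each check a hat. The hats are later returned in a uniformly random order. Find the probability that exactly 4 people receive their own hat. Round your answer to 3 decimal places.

0.015

Choose which 4 of the 11 are fixed: C(11,4) = 330 ways.
The remaining 7 must have no fixed point: D(7) = 1854.
P = 330·1854/39916800 = 103/6720 ≈ 0.015.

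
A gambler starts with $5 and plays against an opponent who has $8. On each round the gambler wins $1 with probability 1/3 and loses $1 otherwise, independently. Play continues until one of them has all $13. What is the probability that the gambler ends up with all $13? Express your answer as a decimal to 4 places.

Let r = q/p = (2/3)/(1/3) = 2. The recurrence P(i) = p·P(i+1) + q·P(i−1) with P(0)=0, P(13)=1 gives P(i) = (1 − r^i)/(1 − r^13).
P(5) = (1 − (2)^5) / (1 − (2)^13) = 31/8191 ≈ 0.0038.

0.0038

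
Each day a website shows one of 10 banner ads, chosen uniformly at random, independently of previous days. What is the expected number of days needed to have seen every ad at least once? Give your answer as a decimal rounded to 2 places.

29.29

After i distinct types are collected, each trial gives a new one with probability (10−i)/10, so the expected wait for the next new type is 10/(10−i).
E = 10/10 + 10/9 + 10/8 + 10/7 + 10/6 + 10/5 + 10/4 + 10/3 + 10/2 + 10/1 = 7381/252 ≈ 29.29.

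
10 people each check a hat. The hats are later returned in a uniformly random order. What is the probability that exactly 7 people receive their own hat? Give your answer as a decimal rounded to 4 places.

0.0001

Choose which 7 of the 10 are fixed: C(10,7) = 120 ways.
The remaining 3 must have no fixed point: D(3) = 2.
P = 120·2/3628800 = 1/15120 ≈ 0.0001.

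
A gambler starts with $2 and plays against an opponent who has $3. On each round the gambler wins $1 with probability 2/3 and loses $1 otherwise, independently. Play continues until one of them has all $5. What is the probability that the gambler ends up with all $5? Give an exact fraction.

Let r = q/p = (1/3)/(2/3) = 1/2. The recurrence P(i) = p·P(i+1) + q·P(i−1) with P(0)=0, P(5)=1 gives P(i) = (1 − r^i)/(1 − r^5).
P(2) = (1 − (1/2)^2) / (1 − (1/2)^5) = 24/31.

24/31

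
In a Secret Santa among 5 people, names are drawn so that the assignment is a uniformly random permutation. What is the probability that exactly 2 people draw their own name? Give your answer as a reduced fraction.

1/6

Choose which 2 of the 5 are fixed: C(5,2) = 10 ways.
The remaining 3 must have no fixed point: D(3) = 2.
P = 10·2/120 = 1/6.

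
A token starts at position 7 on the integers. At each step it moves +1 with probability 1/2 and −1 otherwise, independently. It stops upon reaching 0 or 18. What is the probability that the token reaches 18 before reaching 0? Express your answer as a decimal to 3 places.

0.389

With a fair step, P(i) = ½P(i−1) + ½P(i+1) with P(0)=0, P(18)=1 has the linear solution P(i) = i/18.
P(7) = 7/18 ≈ 0.389.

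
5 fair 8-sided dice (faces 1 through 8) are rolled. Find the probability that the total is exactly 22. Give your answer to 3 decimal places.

0.075

There are 8^5 = 32768 equally likely outcomes.
The number of ordered 5-tuples from {1,…,8} summing to 22 is 2460.
P(sum = 22) = 2460/32768 = 615/8192 ≈ 0.075.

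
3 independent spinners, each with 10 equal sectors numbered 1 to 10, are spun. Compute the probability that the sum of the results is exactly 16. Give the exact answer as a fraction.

3/40

There are 10^3 = 1000 equally likely outcomes.
The number of ordered 3-tuples from {1,…,10} summing to 16 is 75.
P(sum = 16) = 75/1000 = 3/40.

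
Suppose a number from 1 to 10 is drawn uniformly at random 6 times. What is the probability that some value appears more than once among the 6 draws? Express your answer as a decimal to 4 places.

0.8488

P(all 6 different) = 10/10 · 9/10 · ··· · 5/10 ≈ 0.1512.
P(at least two equal) = 1 − 0.1512 = 0.8488.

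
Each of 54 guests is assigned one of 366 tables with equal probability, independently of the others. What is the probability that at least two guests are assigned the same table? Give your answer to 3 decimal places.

It's easier to compute the probability that all 54 are distinct.
P(all distinct) = 366/366 · 365/366 · ··· · 313/366 ≈ 0.016.
So the probability of at least one match is 1 − 0.016 = 0.984.

0.984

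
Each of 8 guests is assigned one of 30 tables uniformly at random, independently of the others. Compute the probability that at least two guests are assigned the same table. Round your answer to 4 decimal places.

0.6403

It's easier to compute the probability that all 8 are distinct.
P(all distinct) = 30/30 · 29/30 · ··· · 23/30 ≈ 0.3597.
So the probability of at least one match is 1 − 0.3597 = 0.6403.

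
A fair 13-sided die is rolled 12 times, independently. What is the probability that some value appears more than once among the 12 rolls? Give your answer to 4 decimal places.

0.9997

P(all 12 different) = 13/13 · 12/13 · ··· · 2/13 ≈ 0.0003.
P(at least two equal) = 1 − 0.0003 = 0.9997.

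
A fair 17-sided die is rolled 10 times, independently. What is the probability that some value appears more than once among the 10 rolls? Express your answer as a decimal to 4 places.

P(all 10 different) = 17/17 · 16/17 · ··· · 8/17 ≈ 0.0350.
P(at least two equal) = 1 − 0.0350 = 0.9650.

0.9650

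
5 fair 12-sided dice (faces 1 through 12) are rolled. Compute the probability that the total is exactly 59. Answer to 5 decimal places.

0.00002

There are 12^5 = 248832 equally likely outcomes.
The number of ordered 5-tuples from {1,…,12} summing to 59 is 5.
P(sum = 59) = 5/248832 ≈ 0.00002.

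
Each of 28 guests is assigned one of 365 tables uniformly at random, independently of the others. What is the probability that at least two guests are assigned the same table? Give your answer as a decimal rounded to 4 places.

0.6545

It's easier to compute the probability that all 28 are distinct.
P(all distinct) = 365/365 · 364/365 · ··· · 338/365 ≈ 0.3455.
So the probability of at least one match is 1 − 0.3455 = 0.6545.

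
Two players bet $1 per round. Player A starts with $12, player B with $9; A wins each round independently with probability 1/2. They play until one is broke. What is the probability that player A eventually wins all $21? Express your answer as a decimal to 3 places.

0.571

With a fair step, P(i) = ½P(i−1) + ½P(i+1) with P(0)=0, P(21)=1 has the linear solution P(i) = i/21.
P(12) = 12/21 = 4/7 ≈ 0.571.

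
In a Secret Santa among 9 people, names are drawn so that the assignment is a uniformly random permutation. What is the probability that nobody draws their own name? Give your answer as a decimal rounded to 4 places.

0.3679

This is the derangement probability: permutations of 9 with no fixed point.
D(9) = 9! · (1 − 1/1! + 1/2! − ··· + (−1)^9/9!) = 133496.
P = 133496/362880 = 16687/45360 ≈ 0.3679.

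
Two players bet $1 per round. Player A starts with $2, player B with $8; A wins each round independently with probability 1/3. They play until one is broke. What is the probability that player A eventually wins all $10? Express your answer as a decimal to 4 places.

Let r = q/p = (2/3)/(1/3) = 2. The recurrence P(i) = p·P(i+1) + q·P(i−1) with P(0)=0, P(10)=1 gives P(i) = (1 − r^i)/(1 − r^10).
P(2) = (1 − (2)^2) / (1 − (2)^10) = 1/341 ≈ 0.0029.

0.0029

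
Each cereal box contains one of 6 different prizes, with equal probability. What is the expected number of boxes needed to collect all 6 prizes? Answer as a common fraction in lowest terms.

After i distinct types are collected, each trial gives a new one with probability (6−i)/6, so the expected wait for the next new type is 6/(6−i).
E = 6/6 + 6/5 + 6/4 + 6/3 + 6/2 + 6/1 = 147/10.

147/10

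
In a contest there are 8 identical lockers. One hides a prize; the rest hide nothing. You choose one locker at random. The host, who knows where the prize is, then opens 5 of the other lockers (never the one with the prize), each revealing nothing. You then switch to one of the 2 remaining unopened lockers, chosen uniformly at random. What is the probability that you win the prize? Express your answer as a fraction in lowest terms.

7/16

Your original locker holds the prize with probability 1/8, so the other 7 collectively hold it with probability 7/8.
The host can always find 5 empty lockers to open, so the reveals don't change that 7/8; it is now spread over the 2 remaining unopened lockers.
P(win by switching) = (7/8) · (1/2) = 7/16.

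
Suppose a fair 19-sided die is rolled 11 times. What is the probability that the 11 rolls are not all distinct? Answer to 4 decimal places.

0.9741

P(all 11 different) = 19/19 · 18/19 · ··· · 9/19 ≈ 0.0259.
P(at least two equal) = 1 − 0.0259 = 0.9741.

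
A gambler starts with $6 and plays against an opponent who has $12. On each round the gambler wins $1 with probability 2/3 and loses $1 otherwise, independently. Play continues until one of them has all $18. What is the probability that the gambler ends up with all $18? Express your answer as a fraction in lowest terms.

4096/4161

Let r = q/p = (1/3)/(2/3) = 1/2. The recurrence P(i) = p·P(i+1) + q·P(i−1) with P(0)=0, P(18)=1 gives P(i) = (1 − r^i)/(1 − r^18).
P(6) = (1 − (1/2)^6) / (1 − (1/2)^18) = 4096/4161.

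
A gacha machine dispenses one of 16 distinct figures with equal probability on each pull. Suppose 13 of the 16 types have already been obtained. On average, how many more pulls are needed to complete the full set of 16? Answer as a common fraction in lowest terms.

88/3

Starting from 13 distinct types, each trial gives a new one with probability (16−i)/16 when i types are held, so the wait for the next new type is 16/(16−i).
E = 16/3 + 16/2 + 16/1 = 88/3.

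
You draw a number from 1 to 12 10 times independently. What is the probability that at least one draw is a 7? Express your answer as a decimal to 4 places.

P(no draw is a 7) = (11/12)^10 ≈ 0.4189.
P(at least one) = 1 − 0.4189 = 0.5811.

0.5811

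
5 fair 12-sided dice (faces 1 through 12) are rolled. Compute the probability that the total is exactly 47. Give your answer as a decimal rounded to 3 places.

There are 12^5 = 248832 equally likely outcomes.
The number of ordered 5-tuples from {1,…,12} summing to 47 is 2355.
P(sum = 47) = 2355/248832 = 785/82944 ≈ 0.009.

0.009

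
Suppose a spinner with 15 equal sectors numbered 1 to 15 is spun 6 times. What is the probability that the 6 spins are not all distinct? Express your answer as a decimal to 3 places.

0.684

P(all 6 different) = 15/15 · 14/15 · ··· · 10/15 ≈ 0.316.
P(at least two equal) = 1 − 0.316 = 0.684.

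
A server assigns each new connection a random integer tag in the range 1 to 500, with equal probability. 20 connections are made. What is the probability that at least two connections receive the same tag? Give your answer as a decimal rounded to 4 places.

It's easier to compute the probability that all 20 are distinct.
P(all distinct) = 500/500 · 499/500 · ··· · 481/500 ≈ 0.6804.
So the probability of at least one match is 1 − 0.6804 = 0.3196.

0.3196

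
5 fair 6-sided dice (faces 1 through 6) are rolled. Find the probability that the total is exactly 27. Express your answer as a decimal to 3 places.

0.005

There are 6^5 = 7776 equally likely outcomes.
The number of ordered 5-tuples from {1,…,6} summing to 27 is 35.
P(sum = 27) = 35/7776 ≈ 0.005.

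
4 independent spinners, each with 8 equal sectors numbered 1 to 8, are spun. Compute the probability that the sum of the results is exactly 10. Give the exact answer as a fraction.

There are 8^4 = 4096 equally likely outcomes.
The number of ordered 4-tuples from {1,…,8} summing to 10 is 84.
P(sum = 10) = 84/4096 = 21/1024.

21/1024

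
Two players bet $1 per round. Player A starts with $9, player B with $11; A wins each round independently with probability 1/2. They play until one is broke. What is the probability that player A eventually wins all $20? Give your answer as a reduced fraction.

9/20

With a fair step, P(i) = ½P(i−1) + ½P(i+1) with P(0)=0, P(20)=1 has the linear solution P(i) = i/20.
P(9) = 9/20.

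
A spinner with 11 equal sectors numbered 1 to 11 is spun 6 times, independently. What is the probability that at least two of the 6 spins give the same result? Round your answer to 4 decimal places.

0.8122

P(all 6 different) = 11/11 · 10/11 · ··· · 6/11 ≈ 0.1878.
P(at least two equal) = 1 − 0.1878 = 0.8122.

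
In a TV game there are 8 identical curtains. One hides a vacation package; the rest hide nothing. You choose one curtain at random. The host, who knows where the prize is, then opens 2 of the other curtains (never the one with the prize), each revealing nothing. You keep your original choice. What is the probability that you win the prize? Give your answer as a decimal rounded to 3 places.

The host can always open 2 empty curtains regardless of your choice, so the reveals give no information about your original curtain.
P(win by staying) = 1/8 ≈ 0.125.

0.125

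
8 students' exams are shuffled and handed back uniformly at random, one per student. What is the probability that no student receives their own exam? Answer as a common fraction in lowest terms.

2119/5760

This is the derangement probability: permutations of 8 with no fixed point.
D(8) = 8! · (1 − 1/1! + 1/2! − ··· + (−1)^8/8!) = 14833.
P = 14833/40320 = 2119/5760.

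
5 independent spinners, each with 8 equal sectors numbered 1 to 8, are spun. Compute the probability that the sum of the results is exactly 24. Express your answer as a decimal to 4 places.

There are 8^5 = 32768 equally likely outcomes.
The number of ordered 5-tuples from {1,…,8} summing to 24 is 2380.
P(sum = 24) = 2380/32768 = 595/8192 ≈ 0.0726.

0.0726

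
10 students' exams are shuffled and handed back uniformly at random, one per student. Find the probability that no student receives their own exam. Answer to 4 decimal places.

0.3679

This is the derangement probability: permutations of 10 with no fixed point.
D(10) = 10! · (1 − 1/1! + 1/2! − ··· + (−1)^10/10!) = 1334961.
P = 1334961/3628800 = 16481/44800 ≈ 0.3679.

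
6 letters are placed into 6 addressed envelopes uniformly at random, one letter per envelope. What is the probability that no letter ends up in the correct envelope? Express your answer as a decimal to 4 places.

This is the derangement probability: permutations of 6 with no fixed point.
D(6) = 6! · (1 − 1/1! + 1/2! − ··· + (−1)^6/6!) = 265.
P = 265/720 = 53/144 ≈ 0.3681.

0.3681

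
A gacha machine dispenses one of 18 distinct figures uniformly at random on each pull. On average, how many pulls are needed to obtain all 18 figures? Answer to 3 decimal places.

After i distinct types are collected, each trial gives a new one with probability (18−i)/18, so the expected wait for the next new type is 18/(18−i).
E = 18/18 + 18/17 + 18/16 + 18/15 + 18/14 + 18/13 + 18/12 + 18/11 + 18/10 + 18/9 + 18/8 + 18/7 + 18/6 + 18/5 + 18/4 + 18/3 + 18/2 + 18/1 = 42822903/680680 ≈ 62.912.

62.912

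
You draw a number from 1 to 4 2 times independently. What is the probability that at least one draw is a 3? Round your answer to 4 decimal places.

0.4375

P(no draw is a 3) = (3/4)^2 ≈ 0.5625.
P(at least one) = 1 − 0.5625 = 0.4375.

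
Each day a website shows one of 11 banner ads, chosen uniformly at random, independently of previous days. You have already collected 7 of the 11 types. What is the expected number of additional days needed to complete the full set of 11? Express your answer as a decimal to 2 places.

Starting from 7 distinct types, each trial gives a new one with probability (11−i)/11 when i types are held, so the wait for the next new type is 11/(11−i).
E = 11/4 + 11/3 + 11/2 + 11/1 = 275/12 ≈ 22.92.

22.92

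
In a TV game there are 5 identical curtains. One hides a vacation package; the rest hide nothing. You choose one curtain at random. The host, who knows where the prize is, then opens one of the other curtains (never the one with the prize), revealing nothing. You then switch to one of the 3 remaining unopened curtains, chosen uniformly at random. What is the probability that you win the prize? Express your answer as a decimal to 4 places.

Your original curtain holds the prize with probability 1/5, so the other 4 collectively hold it with probability 4/5.
The host can always find an empty curtain to open, so this doesn't change that 4/5; it is now spread over the 3 remaining unopened curtains.
P(win by switching) = (4/5) · (1/3) = 4/15 ≈ 0.2667.

0.2667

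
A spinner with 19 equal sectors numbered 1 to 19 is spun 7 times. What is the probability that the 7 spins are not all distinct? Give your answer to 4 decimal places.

0.7159

P(all 7 different) = 19/19 · 18/19 · ··· · 13/19 ≈ 0.2841.
P(at least two equal) = 1 − 0.2841 = 0.7159.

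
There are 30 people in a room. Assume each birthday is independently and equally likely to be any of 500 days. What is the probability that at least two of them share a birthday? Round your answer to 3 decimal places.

0.588

It's easier to compute the probability that all 30 are distinct.
P(all distinct) = 500/500 · 499/500 · ··· · 471/500 ≈ 0.412.
So the probability of at least one match is 1 − 0.412 = 0.588.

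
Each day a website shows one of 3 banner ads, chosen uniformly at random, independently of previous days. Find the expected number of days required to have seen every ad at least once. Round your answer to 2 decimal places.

5.50

After i distinct types are collected, each trial gives a new one with probability (3−i)/3, so the expected wait for the next new type is 3/(3−i).
E = 3/3 + 3/2 + 3/1 = 11/2 ≈ 5.50.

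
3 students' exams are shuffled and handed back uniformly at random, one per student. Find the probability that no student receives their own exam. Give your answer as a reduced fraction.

1/3

This is the derangement probability: permutations of 3 with no fixed point.
D(3) = 3! · (1 − 1/1! + 1/2! − ··· + (−1)^3/3!) = 2.
P = 2/6 = 1/3.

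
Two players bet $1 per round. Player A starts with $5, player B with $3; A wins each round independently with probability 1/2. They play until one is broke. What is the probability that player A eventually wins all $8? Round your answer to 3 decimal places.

0.625

With a fair step, P(i) = ½P(i−1) + ½P(i+1) with P(0)=0, P(8)=1 has the linear solution P(i) = i/8.
P(5) = 5/8 ≈ 0.625.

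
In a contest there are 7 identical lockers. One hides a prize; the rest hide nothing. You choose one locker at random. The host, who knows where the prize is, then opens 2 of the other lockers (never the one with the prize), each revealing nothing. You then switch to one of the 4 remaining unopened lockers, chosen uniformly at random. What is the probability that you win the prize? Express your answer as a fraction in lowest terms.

3/14

Your original locker holds the prize with probability 1/7, so the other 6 collectively hold it with probability 6/7.
The host can always find 2 empty lockers to open, so the reveals don't change that 6/7; it is now spread over the 4 remaining unopened lockers.
P(win by switching) = (6/7) · (1/4) = 3/14.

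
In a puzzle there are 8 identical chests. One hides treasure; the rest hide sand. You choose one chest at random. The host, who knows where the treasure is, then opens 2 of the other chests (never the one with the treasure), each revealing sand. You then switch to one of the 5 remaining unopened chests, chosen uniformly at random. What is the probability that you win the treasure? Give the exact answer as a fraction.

7/40

Your original chest holds the treasure with probability 1/8, so the other 7 collectively hold it with probability 7/8.
The host can always find 2 empty chests to open, so the reveals don't change that 7/8; it is now spread over the 5 remaining unopened chests.
P(win by switching) = (7/8) · (1/5) = 7/40.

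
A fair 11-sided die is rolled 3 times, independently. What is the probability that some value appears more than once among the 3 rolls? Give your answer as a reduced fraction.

P(all 3 different) = 11/11 · 10/11 · ··· · 9/11 = 90/121.
P(at least two equal) = 1 − 90/121 = 31/121.

31/121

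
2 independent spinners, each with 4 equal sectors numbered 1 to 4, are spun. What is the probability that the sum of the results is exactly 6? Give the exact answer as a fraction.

There are 4^2 = 16 equally likely outcomes.
The number of ordered 2-tuples from {1,…,4} summing to 6 is 3.
P(sum = 6) = 3/16.

3/16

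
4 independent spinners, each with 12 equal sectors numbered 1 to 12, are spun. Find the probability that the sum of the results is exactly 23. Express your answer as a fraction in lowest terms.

There are 12^4 = 20736 equally likely outcomes.
The number of ordered 4-tuples from {1,…,12} summing to 23 is 1060.
P(sum = 23) = 1060/20736 = 265/5184.

265/5184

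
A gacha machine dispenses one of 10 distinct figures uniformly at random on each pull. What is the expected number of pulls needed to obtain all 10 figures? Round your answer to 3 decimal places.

After i distinct types are collected, each trial gives a new one with probability (10−i)/10, so the expected wait for the next new type is 10/(10−i).
E = 10/10 + 10/9 + 10/8 + 10/7 + 10/6 + 10/5 + 10/4 + 10/3 + 10/2 + 10/1 = 7381/252 ≈ 29.290.

29.290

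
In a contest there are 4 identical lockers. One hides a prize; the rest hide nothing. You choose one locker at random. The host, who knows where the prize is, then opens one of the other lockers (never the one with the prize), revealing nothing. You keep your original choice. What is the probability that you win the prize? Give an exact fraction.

The host can always open an empty locker regardless of your choice, so this gives no information about your original locker.
P(win by staying) = 1/4.

1/4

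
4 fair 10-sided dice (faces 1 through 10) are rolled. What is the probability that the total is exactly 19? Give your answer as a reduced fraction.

37/625

There are 10^4 = 10000 equally likely outcomes.
The number of ordered 4-tuples from {1,…,10} summing to 19 is 592.
P(sum = 19) = 592/10000 = 37/625.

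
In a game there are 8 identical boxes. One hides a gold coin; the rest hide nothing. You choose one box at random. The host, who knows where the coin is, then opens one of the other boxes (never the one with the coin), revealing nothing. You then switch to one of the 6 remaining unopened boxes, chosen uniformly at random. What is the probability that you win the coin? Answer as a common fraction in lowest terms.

Your original box holds the coin with probability 1/8, so the other 7 collectively hold it with probability 7/8.
The host can always find an empty box to open, so this doesn't change that 7/8; it is now spread over the 6 remaining unopened boxes.
P(win by switching) = (7/8) · (1/6) = 7/48.

7/48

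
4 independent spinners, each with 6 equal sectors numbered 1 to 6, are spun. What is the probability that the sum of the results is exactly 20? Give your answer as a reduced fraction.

35/1296

There are 6^4 = 1296 equally likely outcomes.
The number of ordered 4-tuples from {1,…,6} summing to 20 is 35.
P(sum = 20) = 35/1296.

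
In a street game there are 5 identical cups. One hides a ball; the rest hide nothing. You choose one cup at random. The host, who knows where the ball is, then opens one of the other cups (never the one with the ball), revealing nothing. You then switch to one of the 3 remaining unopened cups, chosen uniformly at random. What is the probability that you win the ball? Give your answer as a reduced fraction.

Your original cup holds the ball with probability 1/5, so the other 4 collectively hold it with probability 4/5.
The host can always find an empty cup to open, so this doesn't change that 4/5; it is now spread over the 3 remaining unopened cups.
P(win by switching) = (4/5) · (1/3) = 4/15.

4/15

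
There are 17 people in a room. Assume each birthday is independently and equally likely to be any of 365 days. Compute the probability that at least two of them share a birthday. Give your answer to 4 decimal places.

It's easier to compute the probability that all 17 are distinct.
P(all distinct) = 365/365 · 364/365 · ··· · 349/365 ≈ 0.6850.
So the probability of at least one match is 1 − 0.6850 = 0.3150.

0.3150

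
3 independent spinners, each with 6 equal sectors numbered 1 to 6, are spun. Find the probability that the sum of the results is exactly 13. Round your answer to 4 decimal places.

0.0972

There are 6^3 = 216 equally likely outcomes.
The number of ordered 3-tuples from {1,…,6} summing to 13 is 21.
P(sum = 13) = 21/216 = 7/72 ≈ 0.0972.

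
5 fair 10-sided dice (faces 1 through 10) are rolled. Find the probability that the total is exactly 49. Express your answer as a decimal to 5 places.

There are 10^5 = 100000 equally likely outcomes.
The number of ordered 5-tuples from {1,…,10} summing to 49 is 5.
P(sum = 49) = 5/100000 = 1/20000 ≈ 0.00005.

0.00005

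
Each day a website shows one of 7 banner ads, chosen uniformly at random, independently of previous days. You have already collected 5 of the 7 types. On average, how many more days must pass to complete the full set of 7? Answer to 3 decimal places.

Starting from 5 distinct types, each trial gives a new one with probability (7−i)/7 when i types are held, so the wait for the next new type is 7/(7−i).
E = 7/2 + 7/1 = 21/2 ≈ 10.500.

10.500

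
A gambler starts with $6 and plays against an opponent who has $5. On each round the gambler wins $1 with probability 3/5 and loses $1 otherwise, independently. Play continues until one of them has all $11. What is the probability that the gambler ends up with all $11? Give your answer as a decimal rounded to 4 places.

Let r = q/p = (2/5)/(3/5) = 2/3. The recurrence P(i) = p·P(i+1) + q·P(i−1) with P(0)=0, P(11)=1 gives P(i) = (1 − r^i)/(1 − r^11).
P(6) = (1 − (2/3)^6) / (1 − (2/3)^11) = 161595/175099 ≈ 0.9229.

0.9229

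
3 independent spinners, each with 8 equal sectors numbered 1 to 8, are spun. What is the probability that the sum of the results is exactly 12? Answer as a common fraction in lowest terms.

There are 8^3 = 512 equally likely outcomes.
The number of ordered 3-tuples from {1,…,8} summing to 12 is 46.
P(sum = 12) = 46/512 = 23/256.

23/256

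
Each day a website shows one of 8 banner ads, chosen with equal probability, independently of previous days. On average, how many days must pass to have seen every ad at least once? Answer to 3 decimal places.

After i distinct types are collected, each trial gives a new one with probability (8−i)/8, so the expected wait for the next new type is 8/(8−i).
E = 8/8 + 8/7 + 8/6 + 8/5 + 8/4 + 8/3 + 8/2 + 8/1 = 761/35 ≈ 21.743.

21.743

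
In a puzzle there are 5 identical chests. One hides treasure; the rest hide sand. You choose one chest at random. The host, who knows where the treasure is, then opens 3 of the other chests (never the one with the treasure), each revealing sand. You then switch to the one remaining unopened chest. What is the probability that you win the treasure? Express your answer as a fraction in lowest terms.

Your original chest holds the treasure with probability 1/5, so the other 4 collectively hold it with probability 4/5.
The host can always find 3 empty chests to open, so the reveals don't change that 4/5; it is now spread over the 1 remaining unopened chest.
P(win by switching) = (4/5) · (1/1) = 4/5.

4/5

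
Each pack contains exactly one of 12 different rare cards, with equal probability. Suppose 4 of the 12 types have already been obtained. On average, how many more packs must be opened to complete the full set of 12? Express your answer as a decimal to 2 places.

Starting from 4 distinct types, each trial gives a new one with probability (12−i)/12 when i types are held, so the wait for the next new type is 12/(12−i).
E = 12/8 + 12/7 + 12/6 + 12/5 + 12/4 + 12/3 + 12/2 + 12/1 = 2283/70 ≈ 32.61.

32.61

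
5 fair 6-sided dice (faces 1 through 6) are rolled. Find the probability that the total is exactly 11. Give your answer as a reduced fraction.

205/7776

There are 6^5 = 7776 equally likely outcomes.
The number of ordered 5-tuples from {1,…,6} summing to 11 is 205.
P(sum = 11) = 205/7776.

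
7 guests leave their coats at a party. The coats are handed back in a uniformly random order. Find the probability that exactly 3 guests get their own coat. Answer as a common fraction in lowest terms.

1/16

Choose which 3 of the 7 are fixed: C(7,3) = 35 ways.
The remaining 4 must have no fixed point: D(4) = 9.
P = 35·9/5040 = 1/16.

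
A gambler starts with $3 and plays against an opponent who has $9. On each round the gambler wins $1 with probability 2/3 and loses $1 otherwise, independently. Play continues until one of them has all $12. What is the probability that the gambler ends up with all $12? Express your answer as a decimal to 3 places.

0.875

Let r = q/p = (1/3)/(2/3) = 1/2. The recurrence P(i) = p·P(i+1) + q·P(i−1) with P(0)=0, P(12)=1 gives P(i) = (1 − r^i)/(1 − r^12).
P(3) = (1 − (1/2)^3) / (1 − (1/2)^12) = 512/585 ≈ 0.875.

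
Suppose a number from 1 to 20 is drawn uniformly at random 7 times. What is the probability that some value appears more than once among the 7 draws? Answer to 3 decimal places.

P(all 7 different) = 20/20 · 19/20 · ··· · 14/20 ≈ 0.305.
P(at least two equal) = 1 − 0.305 = 0.695.

0.695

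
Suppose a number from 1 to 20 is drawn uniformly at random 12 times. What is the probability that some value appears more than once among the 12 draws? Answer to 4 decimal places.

0.9853

P(all 12 different) = 20/20 · 19/20 · ··· · 9/20 ≈ 0.0147.
P(at least two equal) = 1 − 0.0147 = 0.9853.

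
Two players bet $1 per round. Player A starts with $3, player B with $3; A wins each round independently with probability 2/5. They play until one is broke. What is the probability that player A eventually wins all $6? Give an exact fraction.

8/35

Let r = q/p = (3/5)/(2/5) = 3/2. The recurrence P(i) = p·P(i+1) + q·P(i−1) with P(0)=0, P(6)=1 gives P(i) = (1 − r^i)/(1 − r^6).
P(3) = (1 − (3/2)^3) / (1 − (3/2)^6) = 8/35.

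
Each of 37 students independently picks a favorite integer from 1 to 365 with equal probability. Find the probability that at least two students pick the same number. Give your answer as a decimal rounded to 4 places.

0.8487

It's easier to compute the probability that all 37 are distinct.
P(all distinct) = 365/365 · 364/365 · ··· · 329/365 ≈ 0.1513.
So the probability of at least one match is 1 − 0.1513 = 0.8487.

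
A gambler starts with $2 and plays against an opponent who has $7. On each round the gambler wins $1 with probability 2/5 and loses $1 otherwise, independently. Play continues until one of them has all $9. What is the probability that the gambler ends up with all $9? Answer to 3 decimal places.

0.033

Let r = q/p = (3/5)/(2/5) = 3/2. The recurrence P(i) = p·P(i+1) + q·P(i−1) with P(0)=0, P(9)=1 gives P(i) = (1 − r^i)/(1 − r^9).
P(2) = (1 − (3/2)^2) / (1 − (3/2)^9) = 640/19171 ≈ 0.033.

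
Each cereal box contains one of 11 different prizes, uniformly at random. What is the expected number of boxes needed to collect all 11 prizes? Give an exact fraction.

After i distinct types are collected, each trial gives a new one with probability (11−i)/11, so the expected wait for the next new type is 11/(11−i).
E = 11/11 + 11/10 + 11/9 + 11/8 + 11/7 + 11/6 + 11/5 + 11/4 + 11/3 + 11/2 + 11/1 = 83711/2520.

83711/2520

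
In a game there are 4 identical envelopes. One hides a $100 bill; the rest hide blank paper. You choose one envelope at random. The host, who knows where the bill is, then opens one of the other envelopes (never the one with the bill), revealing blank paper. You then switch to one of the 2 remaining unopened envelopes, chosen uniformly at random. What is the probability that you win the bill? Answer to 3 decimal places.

0.375

Your original envelope holds the bill with probability 1/4, so the other 3 collectively hold it with probability 3/4.
The host can always find an empty envelope to open, so this doesn't change that 3/4; it is now spread over the 2 remaining unopened envelopes.
P(win by switching) = (3/4) · (1/2) = 3/8 ≈ 0.375.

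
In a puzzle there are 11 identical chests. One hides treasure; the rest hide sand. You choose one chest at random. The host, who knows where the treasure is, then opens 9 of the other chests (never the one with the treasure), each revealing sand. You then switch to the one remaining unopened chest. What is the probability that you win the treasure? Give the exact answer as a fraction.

10/11

Your original chest holds the treasure with probability 1/11, so the other 10 collectively hold it with probability 10/11.
The host can always find 9 empty chests to open, so the reveals don't change that 10/11; it is now spread over the 1 remaining unopened chest.
P(win by switching) = (10/11) · (1/1) = 10/11.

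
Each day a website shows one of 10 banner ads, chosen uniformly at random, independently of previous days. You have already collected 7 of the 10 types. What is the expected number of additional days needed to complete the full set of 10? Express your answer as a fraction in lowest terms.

55/3

Starting from 7 distinct types, each trial gives a new one with probability (10−i)/10 when i types are held, so the wait for the next new type is 10/(10−i).
E = 10/3 + 10/2 + 10/1 = 55/3.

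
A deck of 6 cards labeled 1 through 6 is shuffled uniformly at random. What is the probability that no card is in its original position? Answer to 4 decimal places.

0.3681

This is the derangement probability: permutations of 6 with no fixed point.
D(6) = 6! · (1 − 1/1! + 1/2! − ··· + (−1)^6/6!) = 265.
P = 265/720 = 53/144 ≈ 0.3681.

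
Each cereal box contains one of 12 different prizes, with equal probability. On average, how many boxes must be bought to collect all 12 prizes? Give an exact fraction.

After i distinct types are collected, each trial gives a new one with probability (12−i)/12, so the expected wait for the next new type is 12/(12−i).
E = 12/12 + 12/11 + 12/10 + 12/9 + 12/8 + 12/7 + 12/6 + 12/5 + 12/4 + 12/3 + 12/2 + 12/1 = 86021/2310.

86021/2310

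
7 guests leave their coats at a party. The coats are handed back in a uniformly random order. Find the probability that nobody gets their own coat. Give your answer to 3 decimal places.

This is the derangement probability: permutations of 7 with no fixed point.
D(7) = 7! · (1 − 1/1! + 1/2! − ··· + (−1)^7/7!) = 1854.
P = 1854/5040 = 103/280 ≈ 0.368.

0.368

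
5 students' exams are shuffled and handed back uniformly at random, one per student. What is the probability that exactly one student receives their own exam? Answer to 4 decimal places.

Choose which one is fixed: C(5,1) = 5 ways.
The remaining 4 must have no fixed point: D(4) = 9.
P = 5·9/120 = 3/8 ≈ 0.3750.

0.3750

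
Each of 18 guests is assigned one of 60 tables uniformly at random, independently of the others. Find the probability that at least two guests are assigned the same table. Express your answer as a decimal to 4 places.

0.9417

It's easier to compute the probability that all 18 are distinct.
P(all distinct) = 60/60 · 59/60 · ··· · 43/60 ≈ 0.0583.
So the probability of at least one match is 1 − 0.0583 = 0.9417.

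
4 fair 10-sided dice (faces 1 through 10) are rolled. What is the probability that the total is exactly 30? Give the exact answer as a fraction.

There are 10^4 = 10000 equally likely outcomes.
The number of ordered 4-tuples from {1,…,10} summing to 30 is 282.
P(sum = 30) = 282/10000 = 141/5000.

141/5000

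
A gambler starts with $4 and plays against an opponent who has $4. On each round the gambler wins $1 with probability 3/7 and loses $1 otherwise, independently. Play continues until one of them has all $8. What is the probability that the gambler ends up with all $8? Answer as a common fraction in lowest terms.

Let r = q/p = (4/7)/(3/7) = 4/3. The recurrence P(i) = p·P(i+1) + q·P(i−1) with P(0)=0, P(8)=1 gives P(i) = (1 − r^i)/(1 − r^8).
P(4) = (1 − (4/3)^4) / (1 − (4/3)^8) = 81/337.

81/337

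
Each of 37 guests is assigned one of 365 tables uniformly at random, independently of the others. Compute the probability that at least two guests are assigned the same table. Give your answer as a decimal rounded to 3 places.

It's easier to compute the probability that all 37 are distinct.
P(all distinct) = 365/365 · 364/365 · ··· · 329/365 ≈ 0.151.
So the probability of at least one match is 1 − 0.151 = 0.849.

0.849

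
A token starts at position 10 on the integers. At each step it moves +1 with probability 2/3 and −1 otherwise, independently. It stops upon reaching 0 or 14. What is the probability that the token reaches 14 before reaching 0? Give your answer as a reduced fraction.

Let r = q/p = (1/3)/(2/3) = 1/2. The recurrence P(i) = p·P(i+1) + q·P(i−1) with P(0)=0, P(14)=1 gives P(i) = (1 − r^i)/(1 − r^14).
P(10) = (1 − (1/2)^10) / (1 − (1/2)^14) = 5456/5461.

5456/5461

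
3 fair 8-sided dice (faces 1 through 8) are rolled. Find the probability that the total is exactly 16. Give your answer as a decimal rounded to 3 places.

There are 8^3 = 512 equally likely outcomes.
The number of ordered 3-tuples from {1,…,8} summing to 16 is 42.
P(sum = 16) = 42/512 = 21/256 ≈ 0.082.

0.082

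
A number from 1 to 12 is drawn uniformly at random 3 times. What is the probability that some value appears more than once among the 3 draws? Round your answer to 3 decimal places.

0.236

P(all 3 different) = 12/12 · 11/12 · ··· · 10/12 ≈ 0.764.
P(at least two equal) = 1 − 0.764 = 0.236.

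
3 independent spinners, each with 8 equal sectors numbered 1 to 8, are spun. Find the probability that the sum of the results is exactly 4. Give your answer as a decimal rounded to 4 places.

0.0059

There are 8^3 = 512 equally likely outcomes.
The number of ordered 3-tuples from {1,…,8} summing to 4 is 3.
P(sum = 4) = 3/512 ≈ 0.0059.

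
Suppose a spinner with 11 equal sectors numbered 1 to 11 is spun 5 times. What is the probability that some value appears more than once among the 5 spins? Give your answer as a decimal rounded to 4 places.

P(all 5 different) = 11/11 · 10/11 · ··· · 7/11 ≈ 0.3442.
P(at least two equal) = 1 − 0.3442 = 0.6558.

0.6558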